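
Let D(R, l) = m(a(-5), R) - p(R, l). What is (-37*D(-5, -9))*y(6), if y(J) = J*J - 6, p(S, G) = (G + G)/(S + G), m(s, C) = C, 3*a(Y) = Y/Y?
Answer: 48840/7 ≈ 6977.1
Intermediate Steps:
a(Y) = ⅓ (a(Y) = (Y/Y)/3 = (⅓)*1 = ⅓)
p(S, G) = 2*G/(G + S) (p(S, G) = (2*G)/(G + S) = 2*G/(G + S))
D(R, l) = R - 2*l/(R + l) (D(R, l) = R - 2*l/(l + R) = R - 2*l/(R + l))
y(J) = -6 + J² (y(J) = J² - 6 = -6 + J²)
(-37*D(-5, -9))*y(6) = (-37*(-2*(-9) - 5*(-5 - 9))/(-5 - 9))*(-6 + 6²) = (-37*(18 - 5*(-14))/(-14))*(-6 + 36) = -(-37)*(18 + 70)/14*30 = -(-37)*88/14*30 = -37*(-44/7)*30 = (1628/7)*30 = 48840/7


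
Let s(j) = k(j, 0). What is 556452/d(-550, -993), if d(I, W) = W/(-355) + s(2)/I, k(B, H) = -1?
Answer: 749291400/3769 ≈ 1.9880e+5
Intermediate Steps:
s(j) = -1
d(I, W) = -1/I - W/355 (d(I, W) = W/(-355) - 1/I = W*(-1/355) - 1/I = -W/355 - 1/I = -1/I - W/355)
556452/d(-550, -993) = 556452/(-1/(-550) - 1/355*(-993)) = 556452/(-1*(-1/550) + 993/355) = 556452/(1/550 + 993/355) = 556452/(109301/39050) = 556452*(39050/109301) = 749291400/3769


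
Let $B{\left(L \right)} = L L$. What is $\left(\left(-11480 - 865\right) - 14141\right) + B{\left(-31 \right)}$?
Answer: $-25525$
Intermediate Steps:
$B{\left(L \right)} = L^{2}$
$\left(\left(-11480 - 865\right) - 14141\right) + B{\left(-31 \right)} = \left(\left(-11480 - 865\right) - 14141\right) + \left(-31\right)^{2} = \left(-12345 - 14141\right) + 961 = -26486 + 961 = -25525$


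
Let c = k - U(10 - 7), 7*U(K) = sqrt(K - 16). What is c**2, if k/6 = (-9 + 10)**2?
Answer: (42 - I*sqrt(13))**2/49 ≈ 35.735 - 6.1809*I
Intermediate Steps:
k = 6 (k = 6*(-9 + 10)**2 = 6*1**2 = 6*1 = 6)
U(K) = sqrt(-16 + K)/7 (U(K) = sqrt(K - 16)/7 = sqrt(-16 + K)/7)
c = 6 - I*sqrt(13)/7 (c = 6 - sqrt(-16 + (10 - 7))/7 = 6 - sqrt(-16 + 3)/7 = 6 - sqrt(-13)/7 = 6 - I*sqrt(13)/7 ≈ 6.0 - 0.51508*I)
c**2 = (6 - I*sqrt(13)/7)**2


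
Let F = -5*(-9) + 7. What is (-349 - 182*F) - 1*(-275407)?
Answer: 265594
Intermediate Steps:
F = 52 (F = 45 + 7 = 52)
(-349 - 182*F) - 1*(-275407) = (-349 - 182*52) - 1*(-275407) = (-349 - 9464) + 275407 = -9813 + 275407 = 265594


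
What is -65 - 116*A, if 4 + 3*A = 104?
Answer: -11795/3 ≈ -3931.7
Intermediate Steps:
A = 100/3 (A = -4/3 + (⅓)*104 = -4/3 + 104/3 = 100/3 ≈ 33.333)
-65 - 116*A = -65 - 116*100/3 = -65 - 11600/3 = -11795/3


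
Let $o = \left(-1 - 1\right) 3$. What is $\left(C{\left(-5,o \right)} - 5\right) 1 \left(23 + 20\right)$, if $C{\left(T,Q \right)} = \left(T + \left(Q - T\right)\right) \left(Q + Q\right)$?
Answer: $2881$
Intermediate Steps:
$o = -6$ ($o = \left(-2\right) 3 = -6$)
$C{\left(T,Q \right)} = 2 Q^{2}$ ($C{\left(T,Q \right)} = Q 2 Q = 2 Q^{2}$)
$\left(C{\left(-5,o \right)} - 5\right) 1 \left(23 + 20\right) = \left(2 \left(-6\right)^{2} - 5\right) 1 \left(23 + 20\right) = \left(2 \cdot 36 - 5\right) 1 \cdot 43 = \left(72 - 5\right) 1 \cdot 43 = 67 \cdot 1 \cdot 43 = 67 \cdot 43 = 2881$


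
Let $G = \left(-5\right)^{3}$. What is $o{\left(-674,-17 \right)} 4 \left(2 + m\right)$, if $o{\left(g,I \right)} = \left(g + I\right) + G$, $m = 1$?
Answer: $-9792$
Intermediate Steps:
$G = -125$
$o{\left(g,I \right)} = -125 + I + g$ ($o{\left(g,I \right)} = \left(g + I\right) - 125 = \left(I + g\right) - 125 = -125 + I + g$)
$o{\left(-674,-17 \right)} 4 \left(2 + m\right) = \left(-125 - 17 - 674\right) 4 \left(2 + 1\right) = - 816 \cdot 4 \cdot 3 = \left(-816\right) 12 = -9792$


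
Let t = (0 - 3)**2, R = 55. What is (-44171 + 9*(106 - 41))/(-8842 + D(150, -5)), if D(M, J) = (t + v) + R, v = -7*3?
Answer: 43586/8799 ≈ 4.9535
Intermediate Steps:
v = -21
t = 9 (t = (-3)**2 = 9)
D(M, J) = 43 (D(M, J) = (9 - 21) + 55 = -12 + 55 = 43)
(-44171 + 9*(106 - 41))/(-8842 + D(150, -5)) = (-44171 + 9*(106 - 41))/(-8842 + 43) = (-44171 + 9*65)/(-8799) = (-44171 + 585)*(-1/8799) = -43586*(-1/8799) = 43586/8799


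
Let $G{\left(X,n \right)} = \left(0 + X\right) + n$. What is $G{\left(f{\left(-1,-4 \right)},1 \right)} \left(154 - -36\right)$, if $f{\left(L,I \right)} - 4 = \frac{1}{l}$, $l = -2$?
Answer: $855$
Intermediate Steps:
$f{\left(L,I \right)} = \frac{7}{2}$ ($f{\left(L,I \right)} = 4 + \frac{1}{-2} = 4 - \frac{1}{2} = \frac{7}{2}$)
$G{\left(X,n \right)} = X + n$
$G{\left(f{\left(-1,-4 \right)},1 \right)} \left(154 - -36\right) = \left(\frac{7}{2} + 1\right) \left(154 - -36\right) = \frac{9 \left(154 + \left(-31 + 67\right)\right)}{2} = \frac{9 \left(154 + 36\right)}{2} = \frac{9}{2} \cdot 190 = 855$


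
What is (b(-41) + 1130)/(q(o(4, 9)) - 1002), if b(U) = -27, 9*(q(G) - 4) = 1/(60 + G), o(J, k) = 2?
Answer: -615474/556883 ≈ -1.1052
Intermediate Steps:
q(G) = 4 + 1/(9*(60 + G))
(b(-41) + 1130)/(q(o(4, 9)) - 1002) = (-27 + 1130)/((2161 + 36*2)/(9*(60 + 2)) - 1002) = 1103/((⅑)*(2161 + 72)/62 - 1002) = 1103/((⅑)*(1/62)*2233 - 1002) = 1103/(2233/558 - 1002) = 1103/(-556883/558) = 1103*(-558/556883) = -615474/556883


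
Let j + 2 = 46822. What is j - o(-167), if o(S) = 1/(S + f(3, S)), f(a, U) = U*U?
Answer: 1297944039/27722 ≈ 46820.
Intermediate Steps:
j = 46820 (j = -2 + 46822 = 46820)
f(a, U) = U²
o(S) = 1/(S + S²)
j - o(-167) = 46820 - 1/((-167)*(1 - 167)) = 46820 - (-1)/(167*(-166)) = 46820 - (-1)*(-1)/(167*166) = 46820 - 1*1/27722 = 46820 - 1/27722 = 1297944039/27722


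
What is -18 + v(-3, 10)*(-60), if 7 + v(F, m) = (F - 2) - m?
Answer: 1302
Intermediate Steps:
v(F, m) = -9 + F - m (v(F, m) = -7 + ((F - 2) - m) = -7 + ((-2 + F) - m) = -7 + (-2 + F - m) = -9 + F - m)
-18 + v(-3, 10)*(-60) = -18 + (-9 - 3 - 1*10)*(-60) = -18 + (-9 - 3 - 10)*(-60) = -18 - 22*(-60) = -18 + 1320 = 1302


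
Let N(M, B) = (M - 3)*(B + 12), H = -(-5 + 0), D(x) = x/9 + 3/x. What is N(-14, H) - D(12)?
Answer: -3487/12 ≈ -290.58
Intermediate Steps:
D(x) = 3/x + x/9 (D(x) = x*(⅑) + 3/x = x/9 + 3/x = 3/x + x/9)
H = 5 (H = -1*(-5) = 5)
N(M, B) = (-3 + M)*(12 + B)
N(-14, H) - D(12) = (-36 - 3*5 + 12*(-14) + 5*(-14)) - (3/12 + (⅑)*12) = (-36 - 15 - 168 - 70) - (3*(1/12) + 4/3) = -289 - (¼ + 4/3) = -289 - 1*19/12 = -289 - 19/12 = -3487/12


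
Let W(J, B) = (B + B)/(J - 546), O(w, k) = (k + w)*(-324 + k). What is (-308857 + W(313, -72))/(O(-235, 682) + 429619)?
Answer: -71963537/137387285 ≈ -0.52380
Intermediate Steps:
O(w, k) = (-324 + k)*(k + w)
W(J, B) = 2*B/(-546 + J) (W(J, B) = (2*B)/(-546 + J) = 2*B/(-546 + J))
(-308857 + W(313, -72))/(O(-235, 682) + 429619) = (-308857 + 2*(-72)/(-546 + 313))/((682² - 324*682 - 324*(-235) + 682*(-235)) + 429619) = (-308857 + 2*(-72)/(-233))/((465124 - 220968 + 76140 - 160270) + 429619) = (-308857 + 2*(-72)*(-1/233))/(160026 + 429619) = (-308857 + 144/233)/589645 = -71963537/233*1/589645 = -71963537/137387285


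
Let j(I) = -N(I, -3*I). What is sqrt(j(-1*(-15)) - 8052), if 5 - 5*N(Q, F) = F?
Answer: I*sqrt(8062) ≈ 89.789*I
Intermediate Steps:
N(Q, F) = 1 - F/5
j(I) = -1 - 3*I/5 (j(I) = -(1 - (-3)*I/5) = -(1 + 3*I/5) = -1 - 3*I/5)
sqrt(j(-1*(-15)) - 8052) = sqrt((-1 - (-3)*(-15)/5) - 8052) = sqrt((-1 - 3/5*15) - 8052) = sqrt((-1 - 9) - 8052) = sqrt(-10 - 8052) = sqrt(-8062) = I*sqrt(8062)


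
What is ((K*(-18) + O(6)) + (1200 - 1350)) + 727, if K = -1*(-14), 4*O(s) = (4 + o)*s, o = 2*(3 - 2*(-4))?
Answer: 364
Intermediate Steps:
o = 22 (o = 2*(3 + 8) = 2*11 = 22)
O(s) = 13*s/2 (O(s) = ((4 + 22)*s)/4 = (26*s)/4 = 13*s/2)
K = 14
((K*(-18) + O(6)) + (1200 - 1350)) + 727 = ((14*(-18) + (13/2)*6) + (1200 - 1350)) + 727 = ((-252 + 39) - 150) + 727 = (-213 - 150) + 727 = -363 + 727 = 364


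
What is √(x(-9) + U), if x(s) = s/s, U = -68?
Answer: I*√67 ≈ 8.1853*I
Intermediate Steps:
x(s) = 1
√(x(-9) + U) = √(1 - 68) = √(-67) = I*√67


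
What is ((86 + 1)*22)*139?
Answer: 266046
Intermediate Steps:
((86 + 1)*22)*139 = (87*22)*139 = 1914*139 = 266046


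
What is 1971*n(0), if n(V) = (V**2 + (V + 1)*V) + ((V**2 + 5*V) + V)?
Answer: 0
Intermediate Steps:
n(V) = 2*V**2 + 6*V + V*(1 + V) (n(V) = (V**2 + (1 + V)*V) + (V**2 + 6*V) = (V**2 + V*(1 + V)) + (V**2 + 6*V) = 2*V**2 + 6*V + V*(1 + V))
1971*n(0) = 1971*(0*(7 + 3*0)) = 1971*(0*(7 + 0)) = 1971*(0*7) = 1971*0 = 0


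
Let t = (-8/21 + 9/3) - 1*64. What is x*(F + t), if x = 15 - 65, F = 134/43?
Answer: 2630650/903 ≈ 2913.2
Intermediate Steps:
F = 134/43 (F = 134*(1/43) = 134/43 ≈ 3.1163)
t = -1289/21 (t = (-8*1/21 + 9*(⅓)) - 64 = (-8/21 + 3) - 64 = 55/21 - 64 = -1289/21 ≈ -61.381)
x = -50
x*(F + t) = -50*(134/43 - 1289/21) = -50*(-52613/903) = 2630650/903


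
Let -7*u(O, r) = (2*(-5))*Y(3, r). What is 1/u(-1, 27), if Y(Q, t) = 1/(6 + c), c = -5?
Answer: 7/10 ≈ 0.70000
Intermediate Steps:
Y(Q, t) = 1 (Y(Q, t) = 1/(6 - 5) = 1/1 = 1)
u(O, r) = 10/7 (u(O, r) = -2*(-5)/7 = -(-10)/7 = -1/7*(-10) = 10/7)
1/u(-1, 27) = 1/(10/7) = 7/10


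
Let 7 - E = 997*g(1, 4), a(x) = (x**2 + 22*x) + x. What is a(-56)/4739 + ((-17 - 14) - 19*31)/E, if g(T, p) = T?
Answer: 68110/67023 ≈ 1.0162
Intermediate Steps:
a(x) = x**2 + 23*x
E = -990 (E = 7 - 997 = -990)
a(-56)/4739 + ((-17 - 14) - 19*31)/E = -56*(23 - 56)/4739 + ((-17 - 14) - 19*31)/(-990) = -56*(-33)*(1/4739) + (-31 - 589)*(-1/990) = 1848*(1/4739) - 620*(-1/990) = 264/677 + 62/99 = 68110/67023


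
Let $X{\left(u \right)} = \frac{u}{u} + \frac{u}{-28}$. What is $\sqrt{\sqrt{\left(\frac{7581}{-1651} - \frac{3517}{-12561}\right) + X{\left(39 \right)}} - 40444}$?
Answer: $\frac{\sqrt{-3409202127735581499504 + 290334954 i \sqrt{396573564480627261}}}{290334954} \approx 0.0053927 + 201.11 i$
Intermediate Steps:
$X{\left(u \right)} = 1 - \frac{u}{28}$ ($X{\left(u \right)} = 1 + u \left(- \frac{1}{28}\right) = 1 - \frac{u}{28}$)
$\sqrt{\sqrt{\left(\frac{7581}{-1651} - \frac{3517}{-12561}\right) + X{\left(39 \right)}} - 40444} = \sqrt{\sqrt{\left(\frac{7581}{-1651} - \frac{3517}{-12561}\right) + \left(1 - \frac{39}{28}\right)} - 40444} = \sqrt{\sqrt{\left(7581 \left(- \frac{1}{1651}\right) - - \frac{3517}{12561}\right) + \left(1 - \frac{39}{28}\right)} - 40444} = \sqrt{\sqrt{\left(- \frac{7581}{1651} + \frac{3517}{12561}\right) - \frac{11}{28}} - 40444} = \sqrt{\sqrt{- \frac{89418374}{20738211} - \frac{11}{28}} - 40444} = \sqrt{\sqrt{- \frac{2731834793}{580669908}} - 40444} = \sqrt{\frac{i \sqrt{396573564480627261}}{290334954} - 40444} = \sqrt{-40444 + \frac{i \sqrt{396573564480627261}}{290334954}}$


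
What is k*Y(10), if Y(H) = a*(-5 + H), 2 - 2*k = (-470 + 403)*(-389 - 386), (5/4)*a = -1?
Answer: 103846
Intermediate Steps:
a = -⅘ (a = (⅘)*(-1) = -⅘ ≈ -0.80000)
k = -51923/2 (k = 1 - (-470 + 403)*(-389 - 386)/2 = 1 - (-67)*(-775)/2 = 1 - ½*51925 = 1 - 51925/2 = -51923/2 ≈ -25962.)
Y(H) = 4 - 4*H/5 (Y(H) = -4*(-5 + H)/5 = 4 - 4*H/5)
k*Y(10) = -51923*(4 - ⅘*10)/2 = -51923*(4 - 8)/2 = -51923/2*(-4) = 103846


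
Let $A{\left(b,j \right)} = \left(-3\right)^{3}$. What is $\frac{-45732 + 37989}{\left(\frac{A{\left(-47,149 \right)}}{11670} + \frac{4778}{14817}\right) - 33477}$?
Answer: $\frac{446292040590}{1929533224943} \approx 0.2313$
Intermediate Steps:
$A{\left(b,j \right)} = -27$
$\frac{-45732 + 37989}{\left(\frac{A{\left(-47,149 \right)}}{11670} + \frac{4778}{14817}\right) - 33477} = \frac{-45732 + 37989}{\left(- \frac{27}{11670} + \frac{4778}{14817}\right) - 33477} = - \frac{7743}{\left(\left(-27\right) \frac{1}{11670} + 4778 \cdot \frac{1}{14817}\right) - 33477} = - \frac{7743}{\left(- \frac{9}{3890} + \frac{4778}{14817}\right) - 33477} = - \frac{7743}{\frac{18453067}{57638130} - 33477} = - \frac{7743}{- \frac{1929533224943}{57638130}} = \left(-7743\right) \left(- \frac{57638130}{1929533224943}\right) = \frac{446292040590}{1929533224943}$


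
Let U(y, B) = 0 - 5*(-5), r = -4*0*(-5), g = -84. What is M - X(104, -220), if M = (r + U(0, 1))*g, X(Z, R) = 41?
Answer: -2141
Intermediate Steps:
r = 0 (r = 0*(-5) = 0)
U(y, B) = 25 (U(y, B) = 0 + 25 = 25)
M = -2100 (M = (0 + 25)*(-84) = 25*(-84) = -2100)
M - X(104, -220) = -2100 - 1*41 = -2100 - 41 = -2141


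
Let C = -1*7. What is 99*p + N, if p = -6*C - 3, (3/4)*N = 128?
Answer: 12095/3 ≈ 4031.7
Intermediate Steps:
C = -7
N = 512/3 (N = (4/3)*128 = 512/3 ≈ 170.67)
p = 39 (p = -6*(-7) - 3 = 42 - 3 = 39)
99*p + N = 99*39 + 512/3 = 3861 + 512/3 = 12095/3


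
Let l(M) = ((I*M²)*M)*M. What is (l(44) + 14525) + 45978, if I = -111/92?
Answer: -102618095/23 ≈ -4.4617e+6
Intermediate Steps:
I = -111/92 (I = -111*1/92 = -111/92 ≈ -1.2065)
l(M) = -111*M⁴/92 (l(M) = ((-111*M²/92)*M)*M = (-111*M³/92)*M = -111*M⁴/92)
(l(44) + 14525) + 45978 = (-111/92*44⁴ + 14525) + 45978 = (-111/92*3748096 + 14525) + 45978 = (-104009664/23 + 14525) + 45978 = -103675589/23 + 45978 = -102618095/23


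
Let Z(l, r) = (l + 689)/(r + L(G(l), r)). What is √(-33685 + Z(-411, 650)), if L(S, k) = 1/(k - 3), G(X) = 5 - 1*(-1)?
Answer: I*√5957559349373519/420551 ≈ 183.53*I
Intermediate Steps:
G(X) = 6 (G(X) = 5 + 1 = 6)
L(S, k) = 1/(-3 + k)
Z(l, r) = (689 + l)/(r + 1/(-3 + r)) (Z(l, r) = (l + 689)/(r + 1/(-3 + r)) = (689 + l)/(r + 1/(-3 + r)))
√(-33685 + Z(-411, 650)) = √(-33685 + (-3 + 650)*(689 - 411)/(1 + 650*(-3 + 650))) = √(-33685 + 647*278/(1 + 650*647)) = √(-33685 + 647*278/(1 + 420550)) = √(-33685 + 647*278/420551) = √(-33685 + (1/420551)*647*278) = √(-33685 + 179866/420551) = √(-14166080569/420551) = I*√5957559349373519/420551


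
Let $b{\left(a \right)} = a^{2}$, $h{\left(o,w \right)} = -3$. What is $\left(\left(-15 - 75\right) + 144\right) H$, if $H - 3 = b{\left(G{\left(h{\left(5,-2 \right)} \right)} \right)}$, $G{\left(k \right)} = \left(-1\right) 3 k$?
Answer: $4536$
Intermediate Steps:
$G{\left(k \right)} = - 3 k$
$H = 84$ ($H = 3 + \left(\left(-3\right) \left(-3\right)\right)^{2} = 3 + 9^{2} = 3 + 81 = 84$)
$\left(\left(-15 - 75\right) + 144\right) H = \left(\left(-15 - 75\right) + 144\right) 84 = \left(-90 + 144\right) 84 = 54 \cdot 84 = 4536$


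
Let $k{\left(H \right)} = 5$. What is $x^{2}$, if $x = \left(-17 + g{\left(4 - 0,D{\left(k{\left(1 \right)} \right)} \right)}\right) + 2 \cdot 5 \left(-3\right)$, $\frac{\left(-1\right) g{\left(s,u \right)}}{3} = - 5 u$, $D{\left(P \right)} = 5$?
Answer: $784$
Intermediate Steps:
$g{\left(s,u \right)} = 15 u$ ($g{\left(s,u \right)} = - 3 \left(- 5 u\right) = 15 u$)
$x = 28$ ($x = \left(-17 + 15 \cdot 5\right) + 2 \cdot 5 \left(-3\right) = \left(-17 + 75\right) + 10 \left(-3\right) = 58 - 30 = 28$)
$x^{2} = 28^{2} = 784$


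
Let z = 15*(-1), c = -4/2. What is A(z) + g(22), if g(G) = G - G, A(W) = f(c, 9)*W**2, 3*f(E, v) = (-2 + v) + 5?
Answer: 900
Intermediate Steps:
c = -2 (c = -4*1/2 = -2)
f(E, v) = 1 + v/3 (f(E, v) = ((-2 + v) + 5)/3 = (3 + v)/3 = 1 + v/3)
z = -15
A(W) = 4*W**2 (A(W) = (1 + (1/3)*9)*W**2 = (1 + 3)*W**2 = 4*W**2)
g(G) = 0
A(z) + g(22) = 4*(-15)**2 + 0 = 4*225 + 0 = 900 + 0 = 900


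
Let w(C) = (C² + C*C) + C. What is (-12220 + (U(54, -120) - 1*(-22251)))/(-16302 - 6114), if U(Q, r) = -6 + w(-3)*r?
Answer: -8225/22416 ≈ -0.36693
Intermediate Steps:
w(C) = C + 2*C² (w(C) = (C² + C²) + C = 2*C² + C = C + 2*C²)
U(Q, r) = -6 + 15*r (U(Q, r) = -6 + (-3*(1 + 2*(-3)))*r = -6 + (-3*(1 - 6))*r = -6 + (-3*(-5))*r = -6 + 15*r)
(-12220 + (U(54, -120) - 1*(-22251)))/(-16302 - 6114) = (-12220 + ((-6 + 15*(-120)) - 1*(-22251)))/(-16302 - 6114) = (-12220 + ((-6 - 1800) + 22251))/(-22416) = (-12220 + (-1806 + 22251))*(-1/22416) = (-12220 + 20445)*(-1/22416) = 8225*(-1/22416) = -8225/22416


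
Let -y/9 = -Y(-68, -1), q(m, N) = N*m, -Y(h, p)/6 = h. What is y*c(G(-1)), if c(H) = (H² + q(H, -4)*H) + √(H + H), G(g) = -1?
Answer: -11016 + 3672*I*√2 ≈ -11016.0 + 5193.0*I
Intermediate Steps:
Y(h, p) = -6*h
y = 3672 (y = -(-9)*(-6*(-68)) = -(-9)*408 = -9*(-408) = 3672)
c(H) = -3*H² + √2*√H (c(H) = (H² + (-4*H)*H) + √(H + H) = (H² - 4*H²) + √(2*H) = -3*H² + √2*√H)
y*c(G(-1)) = 3672*(-3*(-1)² + √2*√(-1)) = 3672*(-3*1 + √2*I) = 3672*(-3 + I*√2) = -11016 + 3672*I*√2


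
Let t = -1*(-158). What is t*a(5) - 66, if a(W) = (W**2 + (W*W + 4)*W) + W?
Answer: 27584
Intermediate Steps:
t = 158
a(W) = W + W**2 + W*(4 + W**2) (a(W) = (W**2 + (W**2 + 4)*W) + W = (W**2 + (4 + W**2)*W) + W = (W**2 + W*(4 + W**2)) + W = W + W**2 + W*(4 + W**2))
t*a(5) - 66 = 158*(5*(5 + 5 + 5**2)) - 66 = 158*(5*(5 + 5 + 25)) - 66 = 158*(5*35) - 66 = 158*175 - 66 = 27650 - 66 = 27584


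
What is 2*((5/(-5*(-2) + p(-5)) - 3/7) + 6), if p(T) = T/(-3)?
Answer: 12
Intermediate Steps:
p(T) = -T/3 (p(T) = T*(-⅓) = -T/3)
2*((5/(-5*(-2) + p(-5)) - 3/7) + 6) = 2*((5/(-5*(-2) - ⅓*(-5)) - 3/7) + 6) = 2*((5/(10 + 5/3) - 3*⅐) + 6) = 2*((5/(35/3) - 3/7) + 6) = 2*((5*(3/35) - 3/7) + 6) = 2*((3/7 - 3/7) + 6) = 2*(0 + 6) = 2*6 = 12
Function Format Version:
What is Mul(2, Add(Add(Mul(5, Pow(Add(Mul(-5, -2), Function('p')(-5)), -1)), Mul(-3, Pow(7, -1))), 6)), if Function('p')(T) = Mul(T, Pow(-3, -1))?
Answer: 12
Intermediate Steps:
Function('p')(T) = Mul(Rational(-1, 3), T) (Function('p')(T) = Mul(T, Rational(-1, 3)) = Mul(Rational(-1, 3), T))
Mul(2, Add(Add(Mul(5, Pow(Add(Mul(-5, -2), Function('p')(-5)), -1)), Mul(-3, Pow(7, -1))), 6)) = Mul(2, Add(Add(Mul(5, Pow(Add(Mul(-5, -2), Mul(Rational(-1, 3), -5)), -1)), Mul(-3, Pow(7, -1))), 6)) = Mul(2, Add(Add(Mul(5, Pow(Add(10, Rational(5, 3)), -1)), Mul(-3, Rational(1, 7))), 6)) = Mul(2, Add(Add(Mul(5, Pow(Rational(35, 3), -1)), Rational(-3, 7)), 6)) = Mul(2, Add(Add(Mul(5, Rational(3, 35)), Rational(-3, 7)), 6)) = Mul(2, Add(Add(Rational(3, 7), Rational(-3, 7)), 6)) = Mul(2, Add(0, 6)) = Mul(2, 6) = 12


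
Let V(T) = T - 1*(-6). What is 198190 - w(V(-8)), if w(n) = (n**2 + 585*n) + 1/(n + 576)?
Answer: 114430343/574 ≈ 1.9936e+5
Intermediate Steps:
V(T) = 6 + T (V(T) = T + 6 = 6 + T)
w(n) = n**2 + 1/(576 + n) + 585*n (w(n) = (n**2 + 585*n) + 1/(576 + n) = n**2 + 1/(576 + n) + 585*n)
198190 - w(V(-8)) = 198190 - (1 + (6 - 8)**3 + 1161*(6 - 8)**2 + 336960*(6 - 8))/(576 + (6 - 8)) = 198190 - (1 + (-2)**3 + 1161*(-2)**2 + 336960*(-2))/(576 - 2) = 198190 - (1 - 8 + 1161*4 - 673920)/574 = 198190 - (1 - 8 + 4644 - 673920)/574 = 198190 - (-669283)/574 = 198190 - 1*(-669283/574) = 198190 + 669283/574 = 114430343/574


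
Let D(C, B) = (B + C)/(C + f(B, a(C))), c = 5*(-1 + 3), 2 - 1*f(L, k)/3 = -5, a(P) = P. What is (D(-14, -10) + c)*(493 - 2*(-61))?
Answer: 28290/7 ≈ 4041.4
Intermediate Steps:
f(L, k) = 21 (f(L, k) = 6 - 3*(-5) = 6 + 15 = 21)
c = 10 (c = 5*2 = 10)
D(C, B) = (B + C)/(21 + C) (D(C, B) = (B + C)/(C + 21) = (B + C)/(21 + C))
(D(-14, -10) + c)*(493 - 2*(-61)) = ((-10 - 14)/(21 - 14) + 10)*(493 - 2*(-61)) = (-24/7 + 10)*(493 + 122) = ((1/7)*(-24) + 10)*615 = (-24/7 + 10)*615 = (46/7)*615 = 28290/7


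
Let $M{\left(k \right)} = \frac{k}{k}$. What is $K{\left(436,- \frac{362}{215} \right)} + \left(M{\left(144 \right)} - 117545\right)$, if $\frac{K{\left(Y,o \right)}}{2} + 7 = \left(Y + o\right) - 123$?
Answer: $- \frac{25141104}{215} \approx -1.1694 \cdot 10^{5}$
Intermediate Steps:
$K{\left(Y,o \right)} = -260 + 2 Y + 2 o$ ($K{\left(Y,o \right)} = -14 + 2 \left(\left(Y + o\right) - 123\right) = -14 + 2 \left(-123 + Y + o\right) = -14 + \left(-246 + 2 Y + 2 o\right) = -260 + 2 Y + 2 o$)
$M{\left(k \right)} = 1$
$K{\left(436,- \frac{362}{215} \right)} + \left(M{\left(144 \right)} - 117545\right) = \left(-260 + 2 \cdot 436 + 2 \left(- \frac{362}{215}\right)\right) + \left(1 - 117545\right) = \left(-260 + 872 + 2 \left(\left(-362\right) \frac{1}{215}\right)\right) + \left(1 - 117545\right) = \left(-260 + 872 + 2 \left(- \frac{362}{215}\right)\right) - 117544 = \left(-260 + 872 - \frac{724}{215}\right) - 117544 = \frac{130856}{215} - 117544 = - \frac{25141104}{215}$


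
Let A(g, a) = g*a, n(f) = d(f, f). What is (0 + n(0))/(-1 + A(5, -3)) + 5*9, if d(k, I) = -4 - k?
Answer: 181/4 ≈ 45.250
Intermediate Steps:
n(f) = -4 - f
A(g, a) = a*g
(0 + n(0))/(-1 + A(5, -3)) + 5*9 = (0 + (-4 - 1*0))/(-1 - 3*5) + 5*9 = (0 + (-4 + 0))/(-1 - 15) + 45 = (0 - 4)/(-16) + 45 = -4*(-1/16) + 45 = 1/4 + 45 = 181/4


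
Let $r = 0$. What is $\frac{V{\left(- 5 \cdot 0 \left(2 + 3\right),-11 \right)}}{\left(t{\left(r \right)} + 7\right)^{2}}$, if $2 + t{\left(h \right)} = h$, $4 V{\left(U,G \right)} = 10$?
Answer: $\frac{1}{10} \approx 0.1$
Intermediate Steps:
$V{\left(U,G \right)} = \frac{5}{2}$ ($V{\left(U,G \right)} = \frac{1}{4} \cdot 10 = \frac{5}{2}$)
$t{\left(h \right)} = -2 + h$
$\frac{V{\left(- 5 \cdot 0 \left(2 + 3\right),-11 \right)}}{\left(t{\left(r \right)} + 7\right)^{2}} = \frac{5}{2 \left(\left(-2 + 0\right) + 7\right)^{2}} = \frac{5}{2 \left(-2 + 7\right)^{2}} = \frac{5}{2 \cdot 5^{2}} = \frac{5}{2 \cdot 25} = \frac{5}{2} \cdot \frac{1}{25} = \frac{1}{10}$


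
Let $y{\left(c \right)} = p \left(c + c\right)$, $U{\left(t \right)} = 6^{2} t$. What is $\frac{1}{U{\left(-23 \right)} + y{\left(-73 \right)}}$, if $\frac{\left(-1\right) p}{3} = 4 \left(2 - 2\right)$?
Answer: $- \frac{1}{828} \approx -0.0012077$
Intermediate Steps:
$p = 0$ ($p = - 3 \cdot 4 \left(2 - 2\right) = - 3 \cdot 4 \cdot 0 = \left(-3\right) 0 = 0$)
$U{\left(t \right)} = 36 t$
$y{\left(c \right)} = 0$ ($y{\left(c \right)} = 0 \left(c + c\right) = 0 \cdot 2 c = 0$)
$\frac{1}{U{\left(-23 \right)} + y{\left(-73 \right)}} = \frac{1}{36 \left(-23\right) + 0} = \frac{1}{-828 + 0} = \frac{1}{-828} = - \frac{1}{828}$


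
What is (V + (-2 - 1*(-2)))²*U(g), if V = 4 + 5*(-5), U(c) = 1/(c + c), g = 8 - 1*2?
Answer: 147/4 ≈ 36.750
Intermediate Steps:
g = 6 (g = 8 - 2 = 6)
U(c) = 1/(2*c)
V = -21 (V = 4 - 25 = -21)
(V + (-2 - 1*(-2)))²*U(g) = (-21 + (-2 - 1*(-2)))²*((½)/6) = (-21 + (-2 + 2))²*((½)*(⅙)) = (-21 + 0)²*(1/12) = (-21)²*(1/12) = 441*(1/12) = 147/4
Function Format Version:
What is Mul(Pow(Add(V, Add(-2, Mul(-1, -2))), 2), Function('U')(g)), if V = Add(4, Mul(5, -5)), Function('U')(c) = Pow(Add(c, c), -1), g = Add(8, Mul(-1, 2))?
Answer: Rational(147, 4) ≈ 36.750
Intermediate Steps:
g = 6 (g = Add(8, -2) = 6)
Function('U')(c) = Mul(Rational(1, 2), Pow(c, -1)) (Function('U')(c) = Pow(Mul(2, c), -1) = Mul(Rational(1, 2), Pow(c, -1)))
V = -21 (V = Add(4, -25) = -21)
Mul(Pow(Add(V, Add(-2, Mul(-1, -2))), 2), Function('U')(g)) = Mul(Pow(Add(-21, Add(-2, Mul(-1, -2))), 2), Mul(Rational(1, 2), Pow(6, -1))) = Mul(Pow(Add(-21, Add(-2, 2)), 2), Mul(Rational(1, 2), Rational(1, 6))) = Mul(Pow(Add(-21, 0), 2), Rational(1, 12)) = Mul(Pow(-21, 2), Rational(1, 12)) = Mul(441, Rational(1, 12)) = Rational(147, 4)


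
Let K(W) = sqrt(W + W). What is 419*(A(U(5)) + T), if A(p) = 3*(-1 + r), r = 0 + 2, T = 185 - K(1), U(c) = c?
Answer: 78772 - 419*sqrt(2) ≈ 78180.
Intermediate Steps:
K(W) = sqrt(2)*sqrt(W) (K(W) = sqrt(2*W) = sqrt(2)*sqrt(W))
T = 185 - sqrt(2) (T = 185 - sqrt(2)*sqrt(1) = 185 - sqrt(2) ≈ 183.59)
r = 2
A(p) = 3 (A(p) = 3*(-1 + 2) = 3*1 = 3)
419*(A(U(5)) + T) = 419*(3 + (185 - sqrt(2))) = 419*(188 - sqrt(2)) = 78772 - 419*sqrt(2)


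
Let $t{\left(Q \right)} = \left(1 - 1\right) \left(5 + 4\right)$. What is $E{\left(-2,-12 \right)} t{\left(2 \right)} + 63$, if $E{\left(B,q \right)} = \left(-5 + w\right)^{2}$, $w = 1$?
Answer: $63$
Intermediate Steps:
$t{\left(Q \right)} = 0$ ($t{\left(Q \right)} = 0 \cdot 9 = 0$)
$E{\left(B,q \right)} = 16$ ($E{\left(B,q \right)} = \left(-5 + 1\right)^{2} = \left(-4\right)^{2} = 16$)
$E{\left(-2,-12 \right)} t{\left(2 \right)} + 63 = 16 \cdot 0 + 63 = 0 + 63 = 63$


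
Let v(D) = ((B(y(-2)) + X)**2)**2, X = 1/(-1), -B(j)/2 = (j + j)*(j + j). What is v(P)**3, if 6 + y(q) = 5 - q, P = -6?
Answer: 282429536481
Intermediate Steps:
y(q) = -1 - q (y(q) = -6 + (5 - q) = -1 - q)
B(j) = -8*j**2 (B(j) = -2*(j + j)*(j + j) = -2*2*j*2*j = -8*j**2)
X = -1
v(D) = 6561 (v(D) = ((-8*(-1 - 1*(-2))**2 - 1)**2)**2 = ((-8*(-1 + 2)**2 - 1)**2)**2 = ((-8*1**2 - 1)**2)**2 = ((-8*1 - 1)**2)**2 = ((-8 - 1)**2)**2 = ((-9)**2)**2 = 81**2 = 6561)
v(P)**3 = 6561**3 = 282429536481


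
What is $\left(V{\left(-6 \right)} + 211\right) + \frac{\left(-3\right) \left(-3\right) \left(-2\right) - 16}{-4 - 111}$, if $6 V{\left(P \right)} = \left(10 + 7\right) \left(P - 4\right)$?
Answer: $\frac{63122}{345} \approx 182.96$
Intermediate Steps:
$V{\left(P \right)} = - \frac{34}{3} + \frac{17 P}{6}$ ($V{\left(P \right)} = \frac{\left(10 + 7\right) \left(P - 4\right)}{6} = \frac{17 \left(-4 + P\right)}{6} = \frac{-68 + 17 P}{6} = - \frac{34}{3} + \frac{17 P}{6}$)
$\left(V{\left(-6 \right)} + 211\right) + \frac{\left(-3\right) \left(-3\right) \left(-2\right) - 16}{-4 - 111} = \left(\left(- \frac{34}{3} + \frac{17}{6} \left(-6\right)\right) + 211\right) + \frac{\left(-3\right) \left(-3\right) \left(-2\right) - 16}{-4 - 111} = \left(\left(- \frac{34}{3} - 17\right) + 211\right) + \frac{9 \left(-2\right) - 16}{-115} = \left(- \frac{85}{3} + 211\right) + \left(-18 - 16\right) \left(- \frac{1}{115}\right) = \frac{548}{3} - - \frac{34}{115} = \frac{548}{3} + \frac{34}{115} = \frac{63122}{345}$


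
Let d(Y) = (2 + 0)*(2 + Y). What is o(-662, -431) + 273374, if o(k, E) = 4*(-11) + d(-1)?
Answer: 273332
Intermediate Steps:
d(Y) = 4 + 2*Y (d(Y) = 2*(2 + Y) = 4 + 2*Y)
o(k, E) = -42 (o(k, E) = 4*(-11) + (4 + 2*(-1)) = -44 + (4 - 2) = -44 + 2 = -42)
o(-662, -431) + 273374 = -42 + 273374 = 273332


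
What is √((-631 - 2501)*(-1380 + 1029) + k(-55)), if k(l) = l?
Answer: √1099277 ≈ 1048.5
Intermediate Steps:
√((-631 - 2501)*(-1380 + 1029) + k(-55)) = √((-631 - 2501)*(-1380 + 1029) - 55) = √(-3132*(-351) - 55) = √(1099332 - 55) = √1099277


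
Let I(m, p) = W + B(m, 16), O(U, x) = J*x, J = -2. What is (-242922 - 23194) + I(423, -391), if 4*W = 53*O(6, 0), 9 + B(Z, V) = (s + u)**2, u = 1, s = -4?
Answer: -266116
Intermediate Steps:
O(U, x) = -2*x
B(Z, V) = 0 (B(Z, V) = -9 + (-4 + 1)**2 = -9 + (-3)**2 = -9 + 9 = 0)
W = 0 (W = (53*(-2*0))/4 = (53*0)/4 = (1/4)*0 = 0)
I(m, p) = 0 (I(m, p) = 0 + 0 = 0)
(-242922 - 23194) + I(423, -391) = (-242922 - 23194) + 0 = -266116 + 0 = -266116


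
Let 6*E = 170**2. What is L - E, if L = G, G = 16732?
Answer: 35746/3 ≈ 11915.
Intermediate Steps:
E = 14450/3 (E = (1/6)*170**2 = (1/6)*28900 = 14450/3 ≈ 4816.7)
L = 16732
L - E = 16732 - 1*14450/3 = 16732 - 14450/3 = 35746/3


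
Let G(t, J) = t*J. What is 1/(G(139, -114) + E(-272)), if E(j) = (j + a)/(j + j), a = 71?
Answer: -544/8620023 ≈ -6.3109e-5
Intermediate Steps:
G(t, J) = J*t
E(j) = (71 + j)/(2*j) (E(j) = (j + 71)/(j + j) = (71 + j)/((2*j)) = (71 + j)*(1/(2*j)) = (71 + j)/(2*j))
1/(G(139, -114) + E(-272)) = 1/(-114*139 + (½)*(71 - 272)/(-272)) = 1/(-15846 + (½)*(-1/272)*(-201)) = 1/(-15846 + 201/544) = 1/(-8620023/544) = -544/8620023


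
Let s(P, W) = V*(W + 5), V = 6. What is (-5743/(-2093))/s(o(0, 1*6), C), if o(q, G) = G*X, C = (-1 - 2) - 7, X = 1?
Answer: -5743/62790 ≈ -0.091464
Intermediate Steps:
C = -10 (C = -3 - 7 = -10)
o(q, G) = G (o(q, G) = G*1 = G)
s(P, W) = 30 + 6*W (s(P, W) = 6*(W + 5) = 6*(5 + W) = 30 + 6*W)
(-5743/(-2093))/s(o(0, 1*6), C) = (-5743/(-2093))/(30 + 6*(-10)) = (-5743*(-1/2093))/(30 - 60) = (5743/2093)/(-30) = (5743/2093)*(-1/30) = -5743/62790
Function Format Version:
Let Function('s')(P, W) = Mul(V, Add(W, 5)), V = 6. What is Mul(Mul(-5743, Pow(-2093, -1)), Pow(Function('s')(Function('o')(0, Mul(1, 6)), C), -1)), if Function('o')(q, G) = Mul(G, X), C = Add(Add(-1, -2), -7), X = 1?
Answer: Rational(-5743, 62790) ≈ -0.091464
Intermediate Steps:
C = -10 (C = Add(-3, -7) = -10)
Function('o')(q, G) = G (Function('o')(q, G) = Mul(G, 1) = G)
Function('s')(P, W) = Add(30, Mul(6, W)) (Function('s')(P, W) = Mul(6, Add(W, 5)) = Mul(6, Add(5, W)) = Add(30, Mul(6, W)))
Mul(Mul(-5743, Pow(-2093, -1)), Pow(Function('s')(Function('o')(0, Mul(1, 6)), C), -1)) = Mul(Mul(-5743, Pow(-2093, -1)), Pow(Add(30, Mul(6, -10)), -1)) = Mul(Mul(-5743, Rational(-1, 2093)), Pow(Add(30, -60), -1)) = Mul(Rational(5743, 2093), Pow(-30, -1)) = Mul(Rational(5743, 2093), Rational(-1, 30)) = Rational(-5743, 62790)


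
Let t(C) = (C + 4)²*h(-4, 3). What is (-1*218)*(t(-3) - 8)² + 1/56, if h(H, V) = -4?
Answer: -1757951/56 ≈ -31392.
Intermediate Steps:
t(C) = -4*(4 + C)² (t(C) = (C + 4)²*(-4) = (4 + C)²*(-4) = -4*(4 + C)²)
(-1*218)*(t(-3) - 8)² + 1/56 = (-1*218)*(-4*(4 - 3)² - 8)² + 1/56 = -218*(-4*1² - 8)² + 1/56 = -218*(-4*1 - 8)² + 1/56 = -218*(-4 - 8)² + 1/56 = -218*(-12)² + 1/56 = -218*144 + 1/56 = -31392 + 1/56 = -1757951/56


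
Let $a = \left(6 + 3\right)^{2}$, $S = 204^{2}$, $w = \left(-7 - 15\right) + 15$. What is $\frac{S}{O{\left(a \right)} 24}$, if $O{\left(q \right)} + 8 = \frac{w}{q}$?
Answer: $- \frac{140454}{655} \approx -214.43$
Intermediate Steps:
$w = -7$ ($w = -22 + 15 = -7$)
$S = 41616$
$a = 81$ ($a = 9^{2} = 81$)
$O{\left(q \right)} = -8 - \frac{7}{q}$
$\frac{S}{O{\left(a \right)} 24} = \frac{41616}{\left(-8 - \frac{7}{81}\right) 24} = \frac{41616}{\left(- \frac{655}{81}\right) 24} = \frac{41616}{- \frac{5240}{27}} = 41616 \left(- \frac{27}{5240}\right) = - \frac{140454}{655}$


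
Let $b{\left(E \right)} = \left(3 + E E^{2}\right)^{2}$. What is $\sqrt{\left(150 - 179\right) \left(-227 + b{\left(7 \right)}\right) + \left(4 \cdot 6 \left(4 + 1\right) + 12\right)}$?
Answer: $i \sqrt{3465049} \approx 1861.5 i$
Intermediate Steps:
$b{\left(E \right)} = \left(3 + E^{3}\right)^{2}$
$\sqrt{\left(150 - 179\right) \left(-227 + b{\left(7 \right)}\right) + \left(4 \cdot 6 \left(4 + 1\right) + 12\right)} = \sqrt{\left(150 - 179\right) \left(-227 + \left(3 + 7^{3}\right)^{2}\right) + \left(4 \cdot 6 \left(4 + 1\right) + 12\right)} = \sqrt{- 29 \left(-227 + \left(3 + 343\right)^{2}\right) + \left(4 \cdot 6 \cdot 5 + 12\right)} = \sqrt{- 29 \left(-227 + 346^{2}\right) + \left(4 \cdot 30 + 12\right)} = \sqrt{- 29 \left(-227 + 119716\right) + \left(120 + 12\right)} = \sqrt{\left(-29\right) 119489 + 132} = \sqrt{-3465181 + 132} = \sqrt{-3465049} = i \sqrt{3465049}$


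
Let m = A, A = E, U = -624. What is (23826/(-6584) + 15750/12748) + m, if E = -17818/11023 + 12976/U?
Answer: -740604550627/29869596588 ≈ -24.795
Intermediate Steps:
E = -63805/2847 (E = -17818/11023 + 12976/(-624) = -17818*1/11023 + 12976*(-1/624) = -118/73 - 811/39 = -63805/2847 ≈ -22.411)
A = -63805/2847 ≈ -22.411
m = -63805/2847 ≈ -22.411
(23826/(-6584) + 15750/12748) + m = (23826/(-6584) + 15750/12748) - 63805/2847 = (23826*(-1/6584) + 15750*(1/12748)) - 63805/2847 = (-11913/3292 + 7875/6374) - 63805/2847 = -25004481/10491604 - 63805/2847 = -740604550627/29869596588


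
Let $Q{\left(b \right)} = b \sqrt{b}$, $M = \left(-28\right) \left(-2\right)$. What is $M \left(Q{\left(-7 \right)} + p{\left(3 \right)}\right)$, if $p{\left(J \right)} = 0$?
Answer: $- 392 i \sqrt{7} \approx - 1037.1 i$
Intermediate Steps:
$M = 56$
$Q{\left(b \right)} = b^{\frac{3}{2}}$
$M \left(Q{\left(-7 \right)} + p{\left(3 \right)}\right) = 56 \left(\left(-7\right)^{\frac{3}{2}} + 0\right) = 56 \left(- 7 i \sqrt{7} + 0\right) = 56 \left(- 7 i \sqrt{7}\right) = - 392 i \sqrt{7}$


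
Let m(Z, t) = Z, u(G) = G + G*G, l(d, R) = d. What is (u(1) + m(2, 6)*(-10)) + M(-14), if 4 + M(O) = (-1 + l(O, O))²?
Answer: 203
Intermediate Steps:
u(G) = G + G²
M(O) = -4 + (-1 + O)²
(u(1) + m(2, 6)*(-10)) + M(-14) = (1*(1 + 1) + 2*(-10)) + (-4 + (-1 - 14)²) = (1*2 - 20) + (-4 + (-15)²) = (2 - 20) + (-4 + 225) = -18 + 221 = 203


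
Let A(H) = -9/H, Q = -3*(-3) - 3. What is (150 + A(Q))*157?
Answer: 46629/2 ≈ 23315.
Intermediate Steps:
Q = 6 (Q = 9 - 3 = 6)
(150 + A(Q))*157 = (150 - 9/6)*157 = (150 - 9*⅙)*157 = (150 - 3/2)*157 = (297/2)*157 = 46629/2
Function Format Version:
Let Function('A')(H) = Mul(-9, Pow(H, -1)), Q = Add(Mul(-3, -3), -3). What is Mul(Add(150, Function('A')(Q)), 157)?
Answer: Rational(46629, 2) ≈ 23315.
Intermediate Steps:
Q = 6 (Q = Add(9, -3) = 6)
Mul(Add(150, Function('A')(Q)), 157) = Mul(Add(150, Mul(-9, Pow(6, -1))), 157) = Mul(Add(150, Mul(-9, Rational(1, 6))), 157) = Mul(Add(150, Rational(-3, 2)), 157) = Mul(Rational(297, 2), 157) = Rational(46629, 2)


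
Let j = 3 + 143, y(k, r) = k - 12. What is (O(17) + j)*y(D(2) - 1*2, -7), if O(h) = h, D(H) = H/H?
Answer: -2119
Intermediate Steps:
D(H) = 1
y(k, r) = -12 + k
j = 146
(O(17) + j)*y(D(2) - 1*2, -7) = (17 + 146)*(-12 + (1 - 1*2)) = 163*(-12 + (1 - 2)) = 163*(-12 - 1) = 163*(-13) = -2119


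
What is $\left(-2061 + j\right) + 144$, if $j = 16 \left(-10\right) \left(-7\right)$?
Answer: $-797$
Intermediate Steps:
$j = 1120$ ($j = \left(-160\right) \left(-7\right) = 1120$)
$\left(-2061 + j\right) + 144 = \left(-2061 + 1120\right) + 144 = -941 + 144 = -797$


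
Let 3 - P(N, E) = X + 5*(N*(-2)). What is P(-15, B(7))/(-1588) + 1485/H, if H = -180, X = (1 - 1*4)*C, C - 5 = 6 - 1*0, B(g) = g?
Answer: -12987/1588 ≈ -8.1782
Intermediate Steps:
C = 11 (C = 5 + (6 - 1*0) = 5 + (6 + 0) = 5 + 6 = 11)
X = -33 (X = (1 - 1*4)*11 = (1 - 4)*11 = -3*11 = -33)
P(N, E) = 36 + 10*N (P(N, E) = 3 - (-33 + 5*(N*(-2))) = 3 - (-33 + 5*(-2*N)) = 3 - (-33 - 10*N) = 3 + (33 + 10*N) = 36 + 10*N)
P(-15, B(7))/(-1588) + 1485/H = (36 + 10*(-15))/(-1588) + 1485/(-180) = (36 - 150)*(-1/1588) + 1485*(-1/180) = -114*(-1/1588) - 33/4 = 57/794 - 33/4 = -12987/1588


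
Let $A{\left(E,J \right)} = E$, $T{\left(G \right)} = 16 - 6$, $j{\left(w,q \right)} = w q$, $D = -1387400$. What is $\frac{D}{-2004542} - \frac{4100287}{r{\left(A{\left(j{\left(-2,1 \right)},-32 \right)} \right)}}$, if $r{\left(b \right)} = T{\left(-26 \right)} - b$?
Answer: $- \frac{4109590427377}{12027252} \approx -3.4169 \cdot 10^{5}$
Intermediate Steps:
$j{\left(w,q \right)} = q w$
$T{\left(G \right)} = 10$
$r{\left(b \right)} = 10 - b$
$\frac{D}{-2004542} - \frac{4100287}{r{\left(A{\left(j{\left(-2,1 \right)},-32 \right)} \right)}} = - \frac{1387400}{-2004542} - \frac{4100287}{10 - 1 \left(-2\right)} = \left(-1387400\right) \left(- \frac{1}{2004542}\right) - \frac{4100287}{10 - -2} = \frac{693700}{1002271} - \frac{4100287}{10 + 2} = \frac{693700}{1002271} - \frac{4100287}{12} = - \frac{4109590427377}{12027252}$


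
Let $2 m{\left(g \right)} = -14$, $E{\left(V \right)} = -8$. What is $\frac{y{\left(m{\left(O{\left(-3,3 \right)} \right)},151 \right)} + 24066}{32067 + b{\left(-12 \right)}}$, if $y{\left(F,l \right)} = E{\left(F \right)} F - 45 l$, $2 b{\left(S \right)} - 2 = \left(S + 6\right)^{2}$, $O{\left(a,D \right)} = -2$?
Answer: $\frac{17327}{32086} \approx 0.54002$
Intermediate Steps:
$m{\left(g \right)} = -7$ ($m{\left(g \right)} = \frac{1}{2} \left(-14\right) = -7$)
$b{\left(S \right)} = 1 + \frac{\left(6 + S\right)^{2}}{2}$ ($b{\left(S \right)} = 1 + \frac{\left(S + 6\right)^{2}}{2} = 1 + \frac{\left(6 + S\right)^{2}}{2}$)
$y{\left(F,l \right)} = - 45 l - 8 F$ ($y{\left(F,l \right)} = - 8 F - 45 l = - 45 l - 8 F$)
$\frac{y{\left(m{\left(O{\left(-3,3 \right)} \right)},151 \right)} + 24066}{32067 + b{\left(-12 \right)}} = \frac{\left(\left(-45\right) 151 - -56\right) + 24066}{32067 + \left(1 + \frac{\left(6 - 12\right)^{2}}{2}\right)} = \frac{\left(-6795 + 56\right) + 24066}{32067 + \left(1 + \frac{\left(-6\right)^{2}}{2}\right)} = \frac{-6739 + 24066}{32067 + \left(1 + \frac{1}{2} \cdot 36\right)} = \frac{17327}{32067 + \left(1 + 18\right)} = \frac{17327}{32067 + 19} = \frac{17327}{32086}$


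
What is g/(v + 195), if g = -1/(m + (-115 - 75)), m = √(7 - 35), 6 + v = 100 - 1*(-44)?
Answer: 95/6015312 + I*√7/6015312 ≈ 1.5793e-5 + 4.3984e-7*I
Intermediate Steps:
v = 138 (v = -6 + (100 - 1*(-44)) = -6 + (100 + 44) = -6 + 144 = 138)
m = 2*I*√7 (m = √(-28) = 2*I*√7 ≈ 5.2915*I)
g = -1/(-190 + 2*I*√7) (g = -1/(2*I*√7 + (-115 - 75)) = -1/(2*I*√7 - 190) = -1/(-190 + 2*I*√7) ≈ 0.0052591 + 0.00014647*I)
g/(v + 195) = (95/18064 + I*√7/18064)/(138 + 195) = (95/18064 + I*√7/18064)/333 = (95/18064 + I*√7/18064)*(1/333) = 95/6015312 + I*√7/6015312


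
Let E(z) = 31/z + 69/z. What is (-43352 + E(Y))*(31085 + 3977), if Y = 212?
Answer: -80559538122/53 ≈ -1.5200e+9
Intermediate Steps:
E(z) = 100/z
(-43352 + E(Y))*(31085 + 3977) = (-43352 + 100/212)*(31085 + 3977) = (-43352 + 100*(1/212))*35062 = (-43352 + 25/53)*35062 = -2297631/53*35062 = -80559538122/53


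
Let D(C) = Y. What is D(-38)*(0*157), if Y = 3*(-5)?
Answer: 0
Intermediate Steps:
Y = -15
D(C) = -15
D(-38)*(0*157) = -0*157 = -15*0 = 0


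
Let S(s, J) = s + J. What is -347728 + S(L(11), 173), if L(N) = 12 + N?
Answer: -347532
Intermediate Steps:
S(s, J) = J + s
-347728 + S(L(11), 173) = -347728 + (173 + (12 + 11)) = -347728 + (173 + 23) = -347728 + 196 = -347532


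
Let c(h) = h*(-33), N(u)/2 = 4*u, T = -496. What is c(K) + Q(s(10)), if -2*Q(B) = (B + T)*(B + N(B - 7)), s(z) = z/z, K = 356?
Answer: -46761/2 ≈ -23381.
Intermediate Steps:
N(u) = 8*u (N(u) = 2*(4*u) = 8*u)
c(h) = -33*h
s(z) = 1
Q(B) = -(-496 + B)*(-56 + 9*B)/2 (Q(B) = -(B - 496)*(B + 8*(B - 7))/2 = -(-496 + B)*(B + 8*(-7 + B))/2 = -(-496 + B)*(B + (-56 + 8*B))/2 = -(-496 + B)*(-56 + 9*B)/2)
c(K) + Q(s(10)) = -33*356 + (-13888 + 2260*1 - 9/2*1²) = -11748 + (-13888 + 2260 - 9/2*1) = -11748 + (-13888 + 2260 - 9/2) = -11748 - 23265/2 = -46761/2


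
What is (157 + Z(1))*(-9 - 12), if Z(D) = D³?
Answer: -3318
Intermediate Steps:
(157 + Z(1))*(-9 - 12) = (157 + 1³)*(-9 - 12) = (157 + 1)*(-21) = 158*(-21) = -3318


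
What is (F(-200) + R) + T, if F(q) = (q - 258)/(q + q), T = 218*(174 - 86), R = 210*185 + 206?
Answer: 11648229/200 ≈ 58241.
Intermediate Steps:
R = 39056 (R = 38850 + 206 = 39056)
T = 19184 (T = 218*88 = 19184)
F(q) = (-258 + q)/(2*q) (F(q) = (-258 + q)/((2*q)) = (-258 + q)*(1/(2*q)) = (-258 + q)/(2*q))
(F(-200) + R) + T = ((½)*(-258 - 200)/(-200) + 39056) + 19184 = ((½)*(-1/200)*(-458) + 39056) + 19184 = (229/200 + 39056) + 19184 = 7811429/200 + 19184 = 11648229/200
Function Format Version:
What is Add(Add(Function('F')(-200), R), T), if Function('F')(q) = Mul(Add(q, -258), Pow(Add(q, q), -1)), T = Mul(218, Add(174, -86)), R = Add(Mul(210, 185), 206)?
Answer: Rational(11648229, 200) ≈ 58241.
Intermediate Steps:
R = 39056 (R = Add(38850, 206) = 39056)
T = 19184 (T = Mul(218, 88) = 19184)
Function('F')(q) = Mul(Rational(1, 2), Pow(q, -1), Add(-258, q)) (Function('F')(q) = Mul(Add(-258, q), Pow(Mul(2, q), -1)) = Mul(Add(-258, q), Mul(Rational(1, 2), Pow(q, -1))) = Mul(Rational(1, 2), Pow(q, -1), Add(-258, q)))
Add(Add(Function('F')(-200), R), T) = Add(Add(Mul(Rational(1, 2), Pow(-200, -1), Add(-258, -200)), 39056), 19184) = Add(Add(Mul(Rational(1, 2), Rational(-1, 200), -458), 39056), 19184) = Add(Add(Rational(229, 200), 39056), 19184) = Add(Rational(7811429, 200), 19184) = Rational(11648229, 200)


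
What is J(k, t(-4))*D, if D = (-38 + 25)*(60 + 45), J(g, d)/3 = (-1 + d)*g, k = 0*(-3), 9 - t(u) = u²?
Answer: 0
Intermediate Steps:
t(u) = 9 - u²
k = 0
J(g, d) = 3*g*(-1 + d) (J(g, d) = 3*((-1 + d)*g) = 3*(g*(-1 + d)) = 3*g*(-1 + d))
D = -1365 (D = -13*105 = -1365)
J(k, t(-4))*D = (3*0*(-1 + (9 - 1*(-4)²)))*(-1365) = (3*0*(-1 + (9 - 1*16)))*(-1365) = (3*0*(-1 + (9 - 16)))*(-1365) = (3*0*(-1 - 7))*(-1365) = (3*0*(-8))*(-1365) = 0*(-1365) = 0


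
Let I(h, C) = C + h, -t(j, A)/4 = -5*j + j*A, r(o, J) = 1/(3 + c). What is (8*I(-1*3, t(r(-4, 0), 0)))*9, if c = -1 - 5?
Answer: -696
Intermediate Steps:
c = -6
r(o, J) = -1/3 (r(o, J) = 1/(3 - 6) = 1/(-3) = -1/3)
t(j, A) = 20*j - 4*A*j (t(j, A) = -4*(-5*j + j*A) = -4*(-5*j + A*j) = 20*j - 4*A*j)
(8*I(-1*3, t(r(-4, 0), 0)))*9 = (8*(4*(-1/3)*(5 - 1*0) - 1*3))*9 = (8*(4*(-1/3)*(5 + 0) - 3))*9 = (8*(4*(-1/3)*5 - 3))*9 = (8*(-20/3 - 3))*9 = (8*(-29/3))*9 = -232/3*9 = -696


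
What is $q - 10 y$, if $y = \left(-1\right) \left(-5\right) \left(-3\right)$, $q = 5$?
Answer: $155$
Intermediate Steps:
$y = -15$ ($y = 5 \left(-3\right) = -15$)
$q - 10 y = 5 - -150 = 5 + 150 = 155$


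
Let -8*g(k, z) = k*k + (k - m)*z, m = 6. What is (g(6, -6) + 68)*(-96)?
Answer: -6096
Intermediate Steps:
g(k, z) = -k²/8 - z*(-6 + k)/8 (g(k, z) = -(k*k + (k - 1*6)*z)/8 = -(k² + (k - 6)*z)/8 = -(k² + (-6 + k)*z)/8 = -(k² + z*(-6 + k))/8 = -k²/8 - z*(-6 + k)/8)
(g(6, -6) + 68)*(-96) = ((-⅛*6² + (¾)*(-6) - ⅛*6*(-6)) + 68)*(-96) = ((-⅛*36 - 9/2 + 9/2) + 68)*(-96) = ((-9/2 - 9/2 + 9/2) + 68)*(-96) = (-9/2 + 68)*(-96) = (127/2)*(-96) = -6096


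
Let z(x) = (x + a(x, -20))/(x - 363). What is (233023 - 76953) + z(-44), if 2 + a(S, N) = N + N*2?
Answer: 63520596/407 ≈ 1.5607e+5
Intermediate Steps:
a(S, N) = -2 + 3*N (a(S, N) = -2 + (N + N*2) = -2 + (N + 2*N) = -2 + 3*N)
z(x) = (-62 + x)/(-363 + x) (z(x) = (x + (-2 + 3*(-20)))/(x - 363) = (x + (-2 - 60))/(-363 + x) = (x - 62)/(-363 + x) = (-62 + x)/(-363 + x))
(233023 - 76953) + z(-44) = (233023 - 76953) + (-62 - 44)/(-363 - 44) = 156070 - 106/(-407) = 156070 - 1/407*(-106) = 156070 + 106/407 = 63520596/407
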